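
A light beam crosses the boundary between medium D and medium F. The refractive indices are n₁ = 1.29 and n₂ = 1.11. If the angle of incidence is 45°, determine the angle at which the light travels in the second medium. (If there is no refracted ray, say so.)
sin θ₂ = (n₁/n₂)·sin θ₁ = 0.8218 → θ₂ = 55.26°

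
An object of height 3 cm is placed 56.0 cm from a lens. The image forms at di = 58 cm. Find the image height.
hi = (-di/do) × ho = -3.107 cm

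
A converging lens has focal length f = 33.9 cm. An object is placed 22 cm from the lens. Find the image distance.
1/di = 1/f − 1/do → di = -62.67 cm (virtual image)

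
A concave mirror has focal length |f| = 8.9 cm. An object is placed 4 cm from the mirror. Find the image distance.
f = +8.9 cm (concave); 1/di = 1/f − 1/do → di = -7.265 cm (virtual image, behind mirror)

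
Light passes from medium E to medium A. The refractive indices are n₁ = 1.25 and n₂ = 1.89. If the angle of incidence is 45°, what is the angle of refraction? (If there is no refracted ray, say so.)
sin θ₂ = (n₁/n₂)·sin θ₁ = 0.4677 → θ₂ = 27.88°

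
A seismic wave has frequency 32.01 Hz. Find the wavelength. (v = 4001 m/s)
λ = v/f = 125 m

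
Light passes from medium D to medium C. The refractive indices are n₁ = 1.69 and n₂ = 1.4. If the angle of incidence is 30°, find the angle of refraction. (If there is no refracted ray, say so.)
sin θ₂ = (n₁/n₂)·sin θ₁ = 0.6036 → θ₂ = 37.13°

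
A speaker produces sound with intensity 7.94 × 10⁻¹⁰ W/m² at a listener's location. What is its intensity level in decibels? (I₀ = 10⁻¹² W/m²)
β = 10·log₁₀(I/I₀) = 29 dB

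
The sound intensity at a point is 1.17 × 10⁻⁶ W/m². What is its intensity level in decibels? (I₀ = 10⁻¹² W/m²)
β = 10·log₁₀(I/I₀) = 60.68 dB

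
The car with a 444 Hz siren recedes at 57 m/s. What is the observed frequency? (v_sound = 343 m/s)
f_obs = f·v/(v + v_s) = 380.7 Hz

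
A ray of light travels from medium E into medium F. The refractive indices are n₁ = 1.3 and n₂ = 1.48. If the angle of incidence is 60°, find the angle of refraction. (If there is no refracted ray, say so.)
sin θ₂ = (n₁/n₂)·sin θ₁ = 0.7607 → θ₂ = 49.53°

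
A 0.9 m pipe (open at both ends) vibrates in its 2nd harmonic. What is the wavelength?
λₙ = 2L/n = 0.9 m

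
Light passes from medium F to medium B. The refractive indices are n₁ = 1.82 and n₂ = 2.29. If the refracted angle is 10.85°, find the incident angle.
sin θ₁ = (n₂/n₁)·sin θ₂ → θ₁ = 13.7°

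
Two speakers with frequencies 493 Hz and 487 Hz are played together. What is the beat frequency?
6 Hz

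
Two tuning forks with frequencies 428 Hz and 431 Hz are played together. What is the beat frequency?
3 Hz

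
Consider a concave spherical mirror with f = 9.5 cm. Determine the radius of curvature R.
R = 2|f| = 19 cm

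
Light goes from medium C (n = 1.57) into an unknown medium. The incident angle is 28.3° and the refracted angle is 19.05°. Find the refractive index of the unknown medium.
n₂ = n₁·sin θ₁ / sin θ₂ = 2.28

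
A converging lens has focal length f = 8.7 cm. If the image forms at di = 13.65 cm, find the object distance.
1/do = 1/f − 1/di → do = 23.99 cm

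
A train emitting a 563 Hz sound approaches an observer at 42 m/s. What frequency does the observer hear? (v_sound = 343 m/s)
f_obs = f·v/(v − v_s) = 641.6 Hz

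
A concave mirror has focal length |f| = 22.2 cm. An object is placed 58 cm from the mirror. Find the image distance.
f = +22.2 cm (concave); 1/di = 1/f − 1/do → di = 35.97 cm (real image, in front of mirror)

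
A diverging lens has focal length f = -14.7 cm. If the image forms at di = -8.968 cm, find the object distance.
1/do = 1/f − 1/di → do = 23 cm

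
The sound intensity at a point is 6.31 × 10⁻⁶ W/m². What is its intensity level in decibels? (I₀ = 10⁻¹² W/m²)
β = 10·log₁₀(I/I₀) = 68 dB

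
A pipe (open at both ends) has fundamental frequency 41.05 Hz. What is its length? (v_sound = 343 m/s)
L = v/(2f₁) = 4.178 m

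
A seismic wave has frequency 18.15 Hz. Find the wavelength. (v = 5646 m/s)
λ = v/f = 311.1 m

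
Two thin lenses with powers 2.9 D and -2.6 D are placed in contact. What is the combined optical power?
P_total = P₁ + P₂ = 0.3 D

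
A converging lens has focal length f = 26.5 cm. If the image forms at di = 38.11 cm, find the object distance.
1/do = 1/f − 1/di → do = 86.99 cm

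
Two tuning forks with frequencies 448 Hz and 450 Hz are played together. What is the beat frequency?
2 Hz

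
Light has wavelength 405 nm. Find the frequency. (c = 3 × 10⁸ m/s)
f = c/λ = 7.407 × 10¹⁴ Hz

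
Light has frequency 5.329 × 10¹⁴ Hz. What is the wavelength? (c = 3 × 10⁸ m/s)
λ = c/f = 563 nm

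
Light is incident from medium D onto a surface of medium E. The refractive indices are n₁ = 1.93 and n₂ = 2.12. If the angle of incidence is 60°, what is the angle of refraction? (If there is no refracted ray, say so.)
sin θ₂ = (n₁/n₂)·sin θ₁ = 0.7884 → θ₂ = 52.04°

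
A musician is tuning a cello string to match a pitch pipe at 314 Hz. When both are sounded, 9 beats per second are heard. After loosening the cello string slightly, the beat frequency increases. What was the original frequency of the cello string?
305 Hz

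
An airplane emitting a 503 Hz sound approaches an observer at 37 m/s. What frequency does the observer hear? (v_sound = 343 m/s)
f_obs = f·v/(v − v_s) = 563.8 Hz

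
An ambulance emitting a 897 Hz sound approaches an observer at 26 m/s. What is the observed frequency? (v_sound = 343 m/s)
f_obs = f·v/(v − v_s) = 970.6 Hz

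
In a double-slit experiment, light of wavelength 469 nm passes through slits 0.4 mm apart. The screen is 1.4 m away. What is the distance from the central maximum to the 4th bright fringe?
y = mλL/d = 6.566 mm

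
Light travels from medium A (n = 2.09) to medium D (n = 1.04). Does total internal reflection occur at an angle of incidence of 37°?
θc = arcsin(n₂/n₁) = 29.84°; 37° > θc, so yes — total internal reflection.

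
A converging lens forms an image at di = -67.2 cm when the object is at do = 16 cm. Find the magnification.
M = −di/do = 4.2 (upright image)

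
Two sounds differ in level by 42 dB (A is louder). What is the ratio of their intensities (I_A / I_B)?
I_A/I_B = 10^(Δβ/10) = 15850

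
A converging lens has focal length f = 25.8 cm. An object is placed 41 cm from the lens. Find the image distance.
1/di = 1/f − 1/do → di = 69.59 cm (real image)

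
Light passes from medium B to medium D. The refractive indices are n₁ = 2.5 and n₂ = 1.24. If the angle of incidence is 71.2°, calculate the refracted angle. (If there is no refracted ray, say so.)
sin θ₂ = (n₁/n₂)·sin θ₁ = 1.909 > 1, so there is no refracted ray — the light undergoes total internal reflection.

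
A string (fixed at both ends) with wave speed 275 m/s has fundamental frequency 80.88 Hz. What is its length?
L = v/(2f₁) = 1.7 m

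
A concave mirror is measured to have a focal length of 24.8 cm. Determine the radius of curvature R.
R = 2|f| = 49.6 cm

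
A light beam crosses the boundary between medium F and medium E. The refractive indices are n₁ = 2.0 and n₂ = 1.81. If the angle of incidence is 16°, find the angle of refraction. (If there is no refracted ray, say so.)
sin θ₂ = (n₁/n₂)·sin θ₁ = 0.3046 → θ₂ = 17.73°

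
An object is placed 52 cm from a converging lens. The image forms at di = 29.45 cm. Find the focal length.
1/f = 1/do + 1/di → f = 18.8 cm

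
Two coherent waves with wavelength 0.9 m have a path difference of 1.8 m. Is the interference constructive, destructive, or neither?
constructive — path difference = 2λ, a whole number of wavelengths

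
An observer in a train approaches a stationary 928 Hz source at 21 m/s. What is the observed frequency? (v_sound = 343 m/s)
f_obs = f·(v + v_o)/v = 984.8 Hz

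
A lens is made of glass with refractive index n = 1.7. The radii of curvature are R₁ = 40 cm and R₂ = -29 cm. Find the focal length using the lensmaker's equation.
1/f = (n − 1)(1/R₁ − 1/R₂) → f = 24.02 cm (converging lens)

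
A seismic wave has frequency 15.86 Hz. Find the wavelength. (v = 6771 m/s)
λ = v/f = 426.9 m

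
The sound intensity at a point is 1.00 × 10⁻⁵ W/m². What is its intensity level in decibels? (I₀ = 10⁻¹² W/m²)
β = 10·log₁₀(I/I₀) = 70 dB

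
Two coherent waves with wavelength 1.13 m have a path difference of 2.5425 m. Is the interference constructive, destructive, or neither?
neither (partial) — path difference = 2.25λ, neither a whole number of wavelengths nor an odd multiple of λ/2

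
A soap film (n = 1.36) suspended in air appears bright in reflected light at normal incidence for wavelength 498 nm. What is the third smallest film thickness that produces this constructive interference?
2nt = (m − ½)λ with m = 3 → t = (m − ½)λ/(2n) = 457.7 nm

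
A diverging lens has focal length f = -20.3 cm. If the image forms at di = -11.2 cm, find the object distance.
1/do = 1/f − 1/di → do = 24.98 cm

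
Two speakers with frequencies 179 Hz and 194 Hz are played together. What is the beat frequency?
15 Hz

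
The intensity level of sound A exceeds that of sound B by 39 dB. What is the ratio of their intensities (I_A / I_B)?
I_A/I_B = 10^(Δβ/10) = 7943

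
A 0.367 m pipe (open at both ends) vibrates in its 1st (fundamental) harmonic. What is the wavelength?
λₙ = 2L/n = 0.734 m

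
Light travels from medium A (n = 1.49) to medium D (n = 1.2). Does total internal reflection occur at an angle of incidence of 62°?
θc = arcsin(n₂/n₁) = 53.65°; 62° > θc, so yes — total internal reflection.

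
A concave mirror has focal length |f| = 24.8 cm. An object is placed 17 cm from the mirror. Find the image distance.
f = +24.8 cm (concave); 1/di = 1/f − 1/do → di = -54.05 cm (virtual image, behind mirror)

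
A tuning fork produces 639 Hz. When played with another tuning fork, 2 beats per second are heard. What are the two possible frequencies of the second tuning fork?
f₂ = 639 ± 2 Hz → 641 Hz or 637 Hz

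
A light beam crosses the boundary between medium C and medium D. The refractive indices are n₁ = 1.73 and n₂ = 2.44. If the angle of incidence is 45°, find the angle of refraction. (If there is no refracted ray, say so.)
sin θ₂ = (n₁/n₂)·sin θ₁ = 0.5014 → θ₂ = 30.09°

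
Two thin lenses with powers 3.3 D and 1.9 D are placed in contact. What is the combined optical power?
P_total = P₁ + P₂ = 5.2 D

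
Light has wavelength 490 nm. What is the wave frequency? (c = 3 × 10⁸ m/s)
f = c/λ = 6.122 × 10¹⁴ Hz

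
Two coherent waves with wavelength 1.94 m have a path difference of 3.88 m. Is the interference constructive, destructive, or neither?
constructive — path difference = 2λ, a whole number of wavelengths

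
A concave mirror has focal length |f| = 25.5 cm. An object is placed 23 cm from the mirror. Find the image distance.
f = +25.5 cm (concave); 1/di = 1/f − 1/do → di = -234.6 cm (virtual image, behind mirror)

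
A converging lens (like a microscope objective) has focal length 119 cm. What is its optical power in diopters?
P = 1/f = 0.8403 D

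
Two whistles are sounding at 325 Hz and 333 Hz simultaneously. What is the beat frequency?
8 Hz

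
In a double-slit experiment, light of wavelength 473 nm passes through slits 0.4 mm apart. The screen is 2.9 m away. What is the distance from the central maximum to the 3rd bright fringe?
y = mλL/d = 10.29 mm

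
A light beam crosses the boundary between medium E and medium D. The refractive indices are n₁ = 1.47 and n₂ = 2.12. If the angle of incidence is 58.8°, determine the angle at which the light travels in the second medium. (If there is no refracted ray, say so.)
sin θ₂ = (n₁/n₂)·sin θ₁ = 0.5931 → θ₂ = 36.38°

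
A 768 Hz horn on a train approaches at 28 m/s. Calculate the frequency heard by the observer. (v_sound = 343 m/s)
f_obs = f·v/(v − v_s) = 836.3 Hz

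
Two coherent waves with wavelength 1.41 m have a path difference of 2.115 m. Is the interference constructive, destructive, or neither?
destructive — path difference = 1.5λ, an odd multiple of λ/2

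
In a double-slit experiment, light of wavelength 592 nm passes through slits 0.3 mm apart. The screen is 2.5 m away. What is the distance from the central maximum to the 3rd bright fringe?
y = mλL/d = 14.8 mm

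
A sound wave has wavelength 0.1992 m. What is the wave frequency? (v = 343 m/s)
f = v/λ = 1722 Hz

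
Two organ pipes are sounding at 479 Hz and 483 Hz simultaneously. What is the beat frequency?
4 Hz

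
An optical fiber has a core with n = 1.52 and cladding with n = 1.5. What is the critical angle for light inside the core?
θc = arcsin(n_cladding/n_core) = 80.7°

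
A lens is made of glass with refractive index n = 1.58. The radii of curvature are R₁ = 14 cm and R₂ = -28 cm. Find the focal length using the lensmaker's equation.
1/f = (n − 1)(1/R₁ − 1/R₂) → f = 16.09 cm (converging lens)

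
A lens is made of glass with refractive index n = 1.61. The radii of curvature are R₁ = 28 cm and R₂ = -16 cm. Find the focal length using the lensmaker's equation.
1/f = (n − 1)(1/R₁ − 1/R₂) → f = 16.69 cm (converging lens)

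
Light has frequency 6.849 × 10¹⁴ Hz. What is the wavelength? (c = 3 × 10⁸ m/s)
λ = c/f = 438 nm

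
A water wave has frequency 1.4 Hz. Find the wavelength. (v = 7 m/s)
λ = v/f = 5 m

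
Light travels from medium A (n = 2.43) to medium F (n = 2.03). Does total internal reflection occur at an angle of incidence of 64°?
θc = arcsin(n₂/n₁) = 56.66°; 64° > θc, so yes — total internal reflection.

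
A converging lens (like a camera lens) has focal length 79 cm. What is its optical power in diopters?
P = 1/f = 1.266 D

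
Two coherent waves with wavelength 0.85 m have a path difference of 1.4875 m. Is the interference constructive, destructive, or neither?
neither (partial) — path difference = 1.75λ, neither a whole number of wavelengths nor an odd multiple of λ/2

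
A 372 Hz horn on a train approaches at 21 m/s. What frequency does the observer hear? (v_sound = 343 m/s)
f_obs = f·v/(v − v_s) = 396.3 Hz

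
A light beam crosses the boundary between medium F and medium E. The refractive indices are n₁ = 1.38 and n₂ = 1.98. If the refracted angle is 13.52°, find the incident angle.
sin θ₁ = (n₂/n₁)·sin θ₂ → θ₁ = 19.6°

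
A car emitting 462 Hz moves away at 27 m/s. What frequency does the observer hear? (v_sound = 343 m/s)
f_obs = f·v/(v + v_s) = 428.3 Hz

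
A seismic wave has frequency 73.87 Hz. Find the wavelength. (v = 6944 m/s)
λ = v/f = 94 m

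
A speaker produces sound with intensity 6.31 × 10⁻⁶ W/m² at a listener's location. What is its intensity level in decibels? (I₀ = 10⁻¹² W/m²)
β = 10·log₁₀(I/I₀) = 68 dB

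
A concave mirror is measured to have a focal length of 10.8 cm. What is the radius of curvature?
R = 2|f| = 21.6 cm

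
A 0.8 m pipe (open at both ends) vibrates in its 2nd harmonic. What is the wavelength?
λₙ = 2L/n = 0.8 m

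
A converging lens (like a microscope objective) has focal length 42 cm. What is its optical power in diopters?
P = 1/f = 2.381 D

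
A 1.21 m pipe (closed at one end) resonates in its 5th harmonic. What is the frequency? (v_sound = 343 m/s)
fₙ = nv/(4L) = 354.3 Hz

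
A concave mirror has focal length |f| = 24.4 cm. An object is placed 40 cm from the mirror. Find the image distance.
f = +24.4 cm (concave); 1/di = 1/f − 1/do → di = 62.56 cm (real image, in front of mirror)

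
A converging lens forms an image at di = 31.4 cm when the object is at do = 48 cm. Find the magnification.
M = −di/do = -0.6542 (inverted image)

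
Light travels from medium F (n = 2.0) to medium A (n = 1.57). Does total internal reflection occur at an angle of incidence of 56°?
θc = arcsin(n₂/n₁) = 51.72°; 56° > θc, so yes — total internal reflection.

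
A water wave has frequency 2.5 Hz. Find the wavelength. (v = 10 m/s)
λ = v/f = 4 m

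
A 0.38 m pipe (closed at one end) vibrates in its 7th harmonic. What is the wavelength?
λₙ = 4L/n = 0.2171 m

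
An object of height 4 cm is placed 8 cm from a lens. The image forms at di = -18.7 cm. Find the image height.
hi = (-di/do) × ho = 9.35 cm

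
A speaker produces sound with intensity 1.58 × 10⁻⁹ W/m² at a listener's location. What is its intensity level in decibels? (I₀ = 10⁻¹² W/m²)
β = 10·log₁₀(I/I₀) = 31.99 dB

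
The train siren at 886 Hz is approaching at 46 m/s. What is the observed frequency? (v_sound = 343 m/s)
f_obs = f·v/(v − v_s) = 1023 Hz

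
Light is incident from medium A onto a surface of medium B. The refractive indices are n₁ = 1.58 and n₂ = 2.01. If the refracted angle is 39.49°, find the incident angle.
sin θ₁ = (n₂/n₁)·sin θ₂ → θ₁ = 54°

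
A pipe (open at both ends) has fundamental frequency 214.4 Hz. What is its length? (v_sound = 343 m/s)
L = v/(2f₁) = 0.7999 m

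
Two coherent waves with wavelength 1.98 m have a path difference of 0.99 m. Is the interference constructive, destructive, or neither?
destructive — path difference = 0.5λ, an odd multiple of λ/2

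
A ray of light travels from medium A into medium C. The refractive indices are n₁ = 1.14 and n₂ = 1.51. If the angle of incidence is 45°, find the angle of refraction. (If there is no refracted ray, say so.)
sin θ₂ = (n₁/n₂)·sin θ₁ = 0.5338 → θ₂ = 32.27°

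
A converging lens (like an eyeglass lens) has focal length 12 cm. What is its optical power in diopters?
P = 1/f = 8.333 D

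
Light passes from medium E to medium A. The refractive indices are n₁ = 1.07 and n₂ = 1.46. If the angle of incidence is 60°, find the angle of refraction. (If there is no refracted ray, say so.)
sin θ₂ = (n₁/n₂)·sin θ₁ = 0.6347 → θ₂ = 39.4°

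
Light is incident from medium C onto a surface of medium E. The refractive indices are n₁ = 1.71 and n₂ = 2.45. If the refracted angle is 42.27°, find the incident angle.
sin θ₁ = (n₂/n₁)·sin θ₂ → θ₁ = 74.52°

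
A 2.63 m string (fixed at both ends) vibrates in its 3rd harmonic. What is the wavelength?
λₙ = 2L/n = 1.753 m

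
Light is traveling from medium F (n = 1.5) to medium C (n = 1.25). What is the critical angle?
θc = arcsin(n₂/n₁) = 56.44°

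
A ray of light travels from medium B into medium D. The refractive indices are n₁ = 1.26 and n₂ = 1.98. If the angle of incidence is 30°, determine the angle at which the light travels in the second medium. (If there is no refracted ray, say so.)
sin θ₂ = (n₁/n₂)·sin θ₁ = 0.3182 → θ₂ = 18.55°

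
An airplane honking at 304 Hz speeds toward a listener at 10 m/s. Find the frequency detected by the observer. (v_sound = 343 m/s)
f_obs = f·v/(v − v_s) = 313.1 Hz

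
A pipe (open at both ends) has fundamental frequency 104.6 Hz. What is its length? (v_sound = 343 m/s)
L = v/(2f₁) = 1.64 m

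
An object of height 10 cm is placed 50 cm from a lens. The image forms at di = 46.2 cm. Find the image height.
hi = (-di/do) × ho = -9.24 cm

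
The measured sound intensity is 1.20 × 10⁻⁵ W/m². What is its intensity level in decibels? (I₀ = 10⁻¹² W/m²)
β = 10·log₁₀(I/I₀) = 70.79 dB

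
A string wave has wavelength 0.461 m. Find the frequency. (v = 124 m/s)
f = v/λ = 269 Hz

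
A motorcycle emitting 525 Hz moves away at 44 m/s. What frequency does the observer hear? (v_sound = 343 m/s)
f_obs = f·v/(v + v_s) = 465.3 Hz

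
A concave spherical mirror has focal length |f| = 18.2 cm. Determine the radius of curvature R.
R = 2|f| = 36.4 cm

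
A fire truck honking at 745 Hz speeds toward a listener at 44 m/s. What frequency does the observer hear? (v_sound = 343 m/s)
f_obs = f·v/(v − v_s) = 854.6 Hz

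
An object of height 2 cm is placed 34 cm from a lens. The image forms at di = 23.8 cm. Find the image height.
hi = (-di/do) × ho = -1.4 cm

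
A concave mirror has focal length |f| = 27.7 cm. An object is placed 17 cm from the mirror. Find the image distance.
f = +27.7 cm (concave); 1/di = 1/f − 1/do → di = -44.01 cm (virtual image, behind mirror)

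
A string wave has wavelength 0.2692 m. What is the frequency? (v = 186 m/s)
f = v/λ = 690.9 Hz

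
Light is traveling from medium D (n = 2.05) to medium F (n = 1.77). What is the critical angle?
θc = arcsin(n₂/n₁) = 59.7°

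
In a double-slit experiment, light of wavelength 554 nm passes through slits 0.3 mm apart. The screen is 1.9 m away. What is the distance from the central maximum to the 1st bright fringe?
y = mλL/d = 3.509 mm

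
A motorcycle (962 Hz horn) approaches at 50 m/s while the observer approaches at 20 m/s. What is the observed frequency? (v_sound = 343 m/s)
f_obs = f·(v + v_o)/(v − v_s) = 1192 Hz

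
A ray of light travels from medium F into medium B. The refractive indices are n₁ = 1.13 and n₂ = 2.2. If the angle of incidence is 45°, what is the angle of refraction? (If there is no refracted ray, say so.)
sin θ₂ = (n₁/n₂)·sin θ₁ = 0.3632 → θ₂ = 21.3°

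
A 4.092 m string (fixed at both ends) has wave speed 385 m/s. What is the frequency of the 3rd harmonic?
fₙ = nv/(2L) = 141.1 Hz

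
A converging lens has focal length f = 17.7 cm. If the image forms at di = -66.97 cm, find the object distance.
1/do = 1/f − 1/di → do = 14 cm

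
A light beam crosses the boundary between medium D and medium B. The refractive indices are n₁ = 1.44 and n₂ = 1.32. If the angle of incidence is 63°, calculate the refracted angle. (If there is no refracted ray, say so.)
sin θ₂ = (n₁/n₂)·sin θ₁ = 0.972 → θ₂ = 76.41°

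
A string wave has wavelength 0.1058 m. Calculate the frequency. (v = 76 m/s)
f = v/λ = 718.3 Hz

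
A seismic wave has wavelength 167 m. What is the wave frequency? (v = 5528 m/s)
f = v/λ = 33.1 Hz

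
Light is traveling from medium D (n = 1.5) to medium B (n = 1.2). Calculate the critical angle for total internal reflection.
θc = arcsin(n₂/n₁) = 53.13°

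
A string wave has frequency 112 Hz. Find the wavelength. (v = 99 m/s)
λ = v/f = 0.8839 m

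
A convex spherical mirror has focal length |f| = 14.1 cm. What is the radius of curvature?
R = 2|f| = 28.2 cm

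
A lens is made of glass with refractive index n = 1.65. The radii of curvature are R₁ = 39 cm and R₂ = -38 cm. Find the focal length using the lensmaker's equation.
1/f = (n − 1)(1/R₁ − 1/R₂) → f = 29.61 cm (converging lens)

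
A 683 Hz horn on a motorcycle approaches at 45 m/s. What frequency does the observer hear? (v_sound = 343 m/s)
f_obs = f·v/(v − v_s) = 786.1 Hz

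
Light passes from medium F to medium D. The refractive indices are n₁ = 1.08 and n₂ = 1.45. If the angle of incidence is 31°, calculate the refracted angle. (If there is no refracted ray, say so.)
sin θ₂ = (n₁/n₂)·sin θ₁ = 0.3836 → θ₂ = 22.56°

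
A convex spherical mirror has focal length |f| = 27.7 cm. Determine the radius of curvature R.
R = 2|f| = 55.4 cm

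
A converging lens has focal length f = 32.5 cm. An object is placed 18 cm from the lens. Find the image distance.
1/di = 1/f − 1/do → di = -40.34 cm (virtual image)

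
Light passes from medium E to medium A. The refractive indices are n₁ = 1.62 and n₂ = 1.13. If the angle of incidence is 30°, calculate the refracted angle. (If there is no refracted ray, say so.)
sin θ₂ = (n₁/n₂)·sin θ₁ = 0.7168 → θ₂ = 45.79°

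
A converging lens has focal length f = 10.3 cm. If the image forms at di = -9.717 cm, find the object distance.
1/do = 1/f − 1/di → do = 5 cm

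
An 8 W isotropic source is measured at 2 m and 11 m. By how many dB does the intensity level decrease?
Δβ = 20·log₁₀(r₂/r₁) = 14.81 dB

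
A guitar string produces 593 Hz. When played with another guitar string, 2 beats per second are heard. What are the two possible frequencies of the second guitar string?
f₂ = 593 ± 2 Hz → 595 Hz or 591 Hz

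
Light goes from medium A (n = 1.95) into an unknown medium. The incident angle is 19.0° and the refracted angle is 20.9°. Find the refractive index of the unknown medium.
n₂ = n₁·sin θ₁ / sin θ₂ = 1.78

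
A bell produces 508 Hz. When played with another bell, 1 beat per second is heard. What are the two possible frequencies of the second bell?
f₂ = 508 ± 1 Hz → 509 Hz or 507 Hz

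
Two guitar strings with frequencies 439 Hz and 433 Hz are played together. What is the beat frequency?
6 Hz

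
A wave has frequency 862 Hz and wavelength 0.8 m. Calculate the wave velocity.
v = fλ = 689.6 m/s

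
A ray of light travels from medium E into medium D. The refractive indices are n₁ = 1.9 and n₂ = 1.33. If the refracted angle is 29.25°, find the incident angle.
sin θ₁ = (n₂/n₁)·sin θ₂ → θ₁ = 20°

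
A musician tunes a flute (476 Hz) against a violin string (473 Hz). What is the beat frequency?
3 Hz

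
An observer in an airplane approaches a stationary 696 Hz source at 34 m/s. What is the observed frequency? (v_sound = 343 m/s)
f_obs = f·(v + v_o)/v = 765 Hz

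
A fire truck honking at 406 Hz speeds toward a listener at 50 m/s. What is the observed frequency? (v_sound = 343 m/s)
f_obs = f·v/(v − v_s) = 475.3 Hz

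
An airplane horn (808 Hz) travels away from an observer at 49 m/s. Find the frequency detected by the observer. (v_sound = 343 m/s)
f_obs = f·v/(v + v_s) = 707 Hz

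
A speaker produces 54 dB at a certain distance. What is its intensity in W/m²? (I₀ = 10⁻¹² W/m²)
I = I₀·10^(β/10) = 2.51 × 10⁻⁷ W/m²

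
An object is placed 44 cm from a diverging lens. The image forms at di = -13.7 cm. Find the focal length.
1/f = 1/do + 1/di → f = -19.89 cm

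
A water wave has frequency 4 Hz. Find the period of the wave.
T = 1/f = 0.25 s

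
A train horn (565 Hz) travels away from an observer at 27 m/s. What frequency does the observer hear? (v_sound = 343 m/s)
f_obs = f·v/(v + v_s) = 523.8 Hz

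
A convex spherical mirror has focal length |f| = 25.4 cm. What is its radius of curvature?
R = 2|f| = 50.8 cm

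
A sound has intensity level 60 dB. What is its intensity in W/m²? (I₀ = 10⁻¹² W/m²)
I = I₀·10^(β/10) = 1.00 × 10⁻⁶ W/m²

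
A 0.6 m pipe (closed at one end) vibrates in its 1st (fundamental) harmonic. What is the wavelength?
λₙ = 4L/n = 2.4 m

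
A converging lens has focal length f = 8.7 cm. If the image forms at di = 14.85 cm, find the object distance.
1/do = 1/f − 1/di → do = 21.01 cm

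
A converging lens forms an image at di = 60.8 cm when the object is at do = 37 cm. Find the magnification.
M = −di/do = -1.643 (inverted image)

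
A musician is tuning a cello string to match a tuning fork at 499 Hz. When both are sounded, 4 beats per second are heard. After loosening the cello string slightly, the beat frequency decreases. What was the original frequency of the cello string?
503 Hz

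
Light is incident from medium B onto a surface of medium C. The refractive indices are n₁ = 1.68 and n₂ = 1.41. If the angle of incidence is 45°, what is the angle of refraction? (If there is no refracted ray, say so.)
sin θ₂ = (n₁/n₂)·sin θ₁ = 0.8425 → θ₂ = 57.41°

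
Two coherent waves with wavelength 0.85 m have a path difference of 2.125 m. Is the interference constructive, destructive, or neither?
destructive — path difference = 2.5λ, an odd multiple of λ/2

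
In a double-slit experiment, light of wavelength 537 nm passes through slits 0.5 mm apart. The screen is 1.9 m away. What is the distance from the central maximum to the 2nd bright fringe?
y = mλL/d = 4.081 mm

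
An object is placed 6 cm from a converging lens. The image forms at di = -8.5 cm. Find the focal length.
1/f = 1/do + 1/di → f = 20.4 cm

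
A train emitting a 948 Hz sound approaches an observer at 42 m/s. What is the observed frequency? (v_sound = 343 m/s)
f_obs = f·v/(v − v_s) = 1080 Hz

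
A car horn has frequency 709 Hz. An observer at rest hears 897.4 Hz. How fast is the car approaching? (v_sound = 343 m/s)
v_s = v·(1 − f/f_obs) = 72.01 m/s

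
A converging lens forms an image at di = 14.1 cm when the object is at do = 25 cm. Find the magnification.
M = −di/do = -0.564 (inverted image)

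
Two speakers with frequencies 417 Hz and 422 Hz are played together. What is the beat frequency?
5 Hz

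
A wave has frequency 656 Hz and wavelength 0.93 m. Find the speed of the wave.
v = fλ = 610.1 m/s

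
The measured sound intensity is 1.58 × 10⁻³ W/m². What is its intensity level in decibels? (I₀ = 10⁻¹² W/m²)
β = 10·log₁₀(I/I₀) = 91.99 dB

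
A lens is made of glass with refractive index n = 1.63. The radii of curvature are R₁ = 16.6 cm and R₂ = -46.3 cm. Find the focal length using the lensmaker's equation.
1/f = (n − 1)(1/R₁ − 1/R₂) → f = 19.4 cm (converging lens)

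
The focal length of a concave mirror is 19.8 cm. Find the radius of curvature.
R = 2|f| = 39.6 cm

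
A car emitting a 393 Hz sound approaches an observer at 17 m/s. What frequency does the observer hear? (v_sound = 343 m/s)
f_obs = f·v/(v − v_s) = 413.5 Hz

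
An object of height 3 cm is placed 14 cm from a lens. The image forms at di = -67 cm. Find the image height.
hi = (-di/do) × ho = 14.36 cm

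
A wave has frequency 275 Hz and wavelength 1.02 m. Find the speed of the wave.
v = fλ = 280.5 m/s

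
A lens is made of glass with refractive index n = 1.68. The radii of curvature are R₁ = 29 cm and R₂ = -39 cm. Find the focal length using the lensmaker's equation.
1/f = (n − 1)(1/R₁ − 1/R₂) → f = 24.46 cm (converging lens)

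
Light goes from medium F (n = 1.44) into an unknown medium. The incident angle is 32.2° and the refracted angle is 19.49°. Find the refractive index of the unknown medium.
n₂ = n₁·sin θ₁ / sin θ₂ = 2.3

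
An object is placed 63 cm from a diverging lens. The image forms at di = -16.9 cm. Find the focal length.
1/f = 1/do + 1/di → f = -23.1 cm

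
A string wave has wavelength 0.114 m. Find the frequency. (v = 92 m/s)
f = v/λ = 807 Hz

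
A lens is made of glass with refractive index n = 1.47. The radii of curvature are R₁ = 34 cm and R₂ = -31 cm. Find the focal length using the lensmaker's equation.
1/f = (n − 1)(1/R₁ − 1/R₂) → f = 34.5 cm (converging lens)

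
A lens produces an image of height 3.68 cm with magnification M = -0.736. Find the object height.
ho = |hi|/|M| = 5 cm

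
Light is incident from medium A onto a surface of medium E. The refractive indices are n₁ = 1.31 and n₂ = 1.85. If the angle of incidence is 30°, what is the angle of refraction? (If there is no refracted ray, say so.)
sin θ₂ = (n₁/n₂)·sin θ₁ = 0.3541 → θ₂ = 20.74°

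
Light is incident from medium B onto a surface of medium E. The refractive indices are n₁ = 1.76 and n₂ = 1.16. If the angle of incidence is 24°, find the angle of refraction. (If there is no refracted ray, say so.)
sin θ₂ = (n₁/n₂)·sin θ₁ = 0.6171 → θ₂ = 38.11°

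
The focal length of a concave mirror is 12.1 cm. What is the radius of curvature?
R = 2|f| = 24.2 cm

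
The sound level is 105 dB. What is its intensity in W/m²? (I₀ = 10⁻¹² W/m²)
I = I₀·10^(β/10) = 3.16 × 10⁻² W/m²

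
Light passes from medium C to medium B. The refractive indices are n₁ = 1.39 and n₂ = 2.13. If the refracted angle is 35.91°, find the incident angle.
sin θ₁ = (n₂/n₁)·sin θ₂ → θ₁ = 64°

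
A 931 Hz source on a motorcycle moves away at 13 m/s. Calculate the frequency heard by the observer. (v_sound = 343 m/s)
f_obs = f·v/(v + v_s) = 897 Hz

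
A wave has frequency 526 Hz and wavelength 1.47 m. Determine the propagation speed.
v = fλ = 773.2 m/s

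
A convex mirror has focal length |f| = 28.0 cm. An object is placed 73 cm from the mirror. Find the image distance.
f = −28.0 cm (convex); 1/di = 1/f − 1/do → di = -20.24 cm (virtual image, behind mirror)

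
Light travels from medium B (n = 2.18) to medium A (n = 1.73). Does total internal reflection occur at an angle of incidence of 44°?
θc = arcsin(n₂/n₁) = 52.52°; 44° < θc, so no — the ray refracts.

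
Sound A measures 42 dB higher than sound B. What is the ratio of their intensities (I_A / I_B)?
I_A/I_B = 10^(Δβ/10) = 15850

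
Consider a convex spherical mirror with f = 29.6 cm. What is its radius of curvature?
R = 2|f| = 59.2 cm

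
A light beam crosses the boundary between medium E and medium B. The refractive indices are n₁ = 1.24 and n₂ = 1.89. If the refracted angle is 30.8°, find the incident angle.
sin θ₁ = (n₂/n₁)·sin θ₂ → θ₁ = 51.3°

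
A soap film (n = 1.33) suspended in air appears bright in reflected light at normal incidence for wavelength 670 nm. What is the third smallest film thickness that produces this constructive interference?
2nt = (m − ½)λ with m = 3 → t = (m − ½)λ/(2n) = 629.7 nm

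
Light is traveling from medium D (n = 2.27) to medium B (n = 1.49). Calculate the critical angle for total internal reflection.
θc = arcsin(n₂/n₁) = 41.02°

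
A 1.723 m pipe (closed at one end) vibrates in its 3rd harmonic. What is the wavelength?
λₙ = 4L/n = 2.297 m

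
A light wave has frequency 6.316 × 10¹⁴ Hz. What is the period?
T = 1/f = 1.583 × 10⁻¹⁵ s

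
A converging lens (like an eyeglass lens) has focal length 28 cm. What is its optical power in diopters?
P = 1/f = 3.571 D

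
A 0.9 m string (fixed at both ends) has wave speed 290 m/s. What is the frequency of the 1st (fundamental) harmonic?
fₙ = nv/(2L) = 161.1 Hz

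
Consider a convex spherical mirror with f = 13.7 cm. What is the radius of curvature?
R = 2|f| = 27.4 cm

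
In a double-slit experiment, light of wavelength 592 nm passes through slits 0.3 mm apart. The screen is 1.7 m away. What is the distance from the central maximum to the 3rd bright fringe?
y = mλL/d = 10.06 mm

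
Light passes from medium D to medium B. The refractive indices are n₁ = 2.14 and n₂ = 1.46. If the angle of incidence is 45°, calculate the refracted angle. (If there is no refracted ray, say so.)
sin θ₂ = (n₁/n₂)·sin θ₁ = 1.036 > 1, so there is no refracted ray — the light undergoes total internal reflection.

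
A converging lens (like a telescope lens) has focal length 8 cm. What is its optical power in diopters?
P = 1/f = 12.5 D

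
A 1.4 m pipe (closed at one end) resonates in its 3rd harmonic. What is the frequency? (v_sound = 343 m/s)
fₙ = nv/(4L) = 183.8 Hz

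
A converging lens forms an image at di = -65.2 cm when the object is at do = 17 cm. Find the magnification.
M = −di/do = 3.835 (upright image)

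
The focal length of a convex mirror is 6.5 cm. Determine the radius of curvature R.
R = 2|f| = 13 cm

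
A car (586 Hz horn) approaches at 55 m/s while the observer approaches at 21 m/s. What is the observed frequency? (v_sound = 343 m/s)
f_obs = f·(v + v_o)/(v − v_s) = 740.6 Hz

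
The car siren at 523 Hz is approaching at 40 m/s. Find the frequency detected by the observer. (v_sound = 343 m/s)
f_obs = f·v/(v − v_s) = 592 Hz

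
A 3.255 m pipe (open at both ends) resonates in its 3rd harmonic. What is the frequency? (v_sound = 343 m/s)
fₙ = nv/(2L) = 158.1 Hz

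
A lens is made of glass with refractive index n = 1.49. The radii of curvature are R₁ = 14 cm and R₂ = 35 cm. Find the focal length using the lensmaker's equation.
1/f = (n − 1)(1/R₁ − 1/R₂) → f = 47.62 cm (converging lens)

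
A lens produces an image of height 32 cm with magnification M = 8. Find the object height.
ho = |hi|/|M| = 4 cm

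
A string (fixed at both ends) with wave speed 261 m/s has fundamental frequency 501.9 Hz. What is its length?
L = v/(2f₁) = 0.26 m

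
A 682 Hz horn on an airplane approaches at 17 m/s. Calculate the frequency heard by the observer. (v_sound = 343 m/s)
f_obs = f·v/(v − v_s) = 717.6 Hz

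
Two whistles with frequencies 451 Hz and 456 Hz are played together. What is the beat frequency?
5 Hz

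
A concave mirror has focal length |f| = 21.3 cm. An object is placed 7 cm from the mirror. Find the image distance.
f = +21.3 cm (concave); 1/di = 1/f − 1/do → di = -10.43 cm (virtual image, behind mirror)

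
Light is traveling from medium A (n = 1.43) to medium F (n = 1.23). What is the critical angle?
θc = arcsin(n₂/n₁) = 59.33°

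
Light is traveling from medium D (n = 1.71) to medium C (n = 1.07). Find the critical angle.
θc = arcsin(n₂/n₁) = 38.74°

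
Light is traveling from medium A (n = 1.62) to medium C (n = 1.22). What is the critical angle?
θc = arcsin(n₂/n₁) = 48.86°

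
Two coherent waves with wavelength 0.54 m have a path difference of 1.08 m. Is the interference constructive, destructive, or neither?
constructive — path difference = 2λ, a whole number of wavelengths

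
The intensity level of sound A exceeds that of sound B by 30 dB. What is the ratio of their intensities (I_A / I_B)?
I_A/I_B = 10^(Δβ/10) = 1000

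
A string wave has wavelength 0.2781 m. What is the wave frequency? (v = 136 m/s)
f = v/λ = 489 Hz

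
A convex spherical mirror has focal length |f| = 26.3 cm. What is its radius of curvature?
R = 2|f| = 52.6 cm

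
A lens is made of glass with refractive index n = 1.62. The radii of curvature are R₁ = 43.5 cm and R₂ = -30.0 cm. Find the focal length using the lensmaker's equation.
1/f = (n − 1)(1/R₁ − 1/R₂) → f = 28.64 cm (converging lens)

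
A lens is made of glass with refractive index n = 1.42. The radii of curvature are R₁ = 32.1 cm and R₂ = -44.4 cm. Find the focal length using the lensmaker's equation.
1/f = (n − 1)(1/R₁ − 1/R₂) → f = 44.36 cm (converging lens)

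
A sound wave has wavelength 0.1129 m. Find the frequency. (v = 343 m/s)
f = v/λ = 3038 Hz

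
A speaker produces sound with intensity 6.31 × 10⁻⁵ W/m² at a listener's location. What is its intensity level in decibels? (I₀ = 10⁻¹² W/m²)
β = 10·log₁₀(I/I₀) = 78 dB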